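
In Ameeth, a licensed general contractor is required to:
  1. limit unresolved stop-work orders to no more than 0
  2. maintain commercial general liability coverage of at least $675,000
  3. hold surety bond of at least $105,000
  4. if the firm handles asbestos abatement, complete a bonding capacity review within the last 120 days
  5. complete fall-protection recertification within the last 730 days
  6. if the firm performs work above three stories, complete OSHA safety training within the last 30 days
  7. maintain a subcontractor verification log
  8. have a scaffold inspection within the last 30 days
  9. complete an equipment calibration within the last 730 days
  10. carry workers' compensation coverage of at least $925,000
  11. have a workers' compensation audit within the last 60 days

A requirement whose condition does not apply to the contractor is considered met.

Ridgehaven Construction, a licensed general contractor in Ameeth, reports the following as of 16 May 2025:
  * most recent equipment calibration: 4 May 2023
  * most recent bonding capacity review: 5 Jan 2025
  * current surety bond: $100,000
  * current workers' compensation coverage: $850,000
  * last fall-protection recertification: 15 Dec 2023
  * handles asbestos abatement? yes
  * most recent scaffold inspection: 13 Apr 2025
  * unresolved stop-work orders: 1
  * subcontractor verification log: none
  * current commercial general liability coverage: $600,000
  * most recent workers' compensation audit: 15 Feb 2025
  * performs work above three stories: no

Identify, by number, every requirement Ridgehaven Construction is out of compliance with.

1. unresolved stop-work orders 1 > 0 → not met
2. commercial general liability coverage $600,000 < $675,000 → not met
3. surety bond $100,000 < $105,000 → not met
4. condition 'handles asbestos abatement' holds; bonding capacity review 131 days ago vs limit 120 → not met
5. fall-protection recertification 518 days ago vs limit 730 → met
6. condition 'performs work above three stories' does not hold → requirement n/a → met
7. subcontractor verification log absent → not met
8. scaffold inspection 33 days ago vs limit 30 → not met
9. equipment calibration 743 days ago vs limit 730 → not met
10. workers' compensation coverage $850,000 < $925,000 → not met
11. workers' compensation audit 90 days ago vs limit 60 → not met
Not met: 1, 2, 3, 4, 7, 8, 9, 10, 11

1, 2, 3, 4, 7, 8, 9, 10, 11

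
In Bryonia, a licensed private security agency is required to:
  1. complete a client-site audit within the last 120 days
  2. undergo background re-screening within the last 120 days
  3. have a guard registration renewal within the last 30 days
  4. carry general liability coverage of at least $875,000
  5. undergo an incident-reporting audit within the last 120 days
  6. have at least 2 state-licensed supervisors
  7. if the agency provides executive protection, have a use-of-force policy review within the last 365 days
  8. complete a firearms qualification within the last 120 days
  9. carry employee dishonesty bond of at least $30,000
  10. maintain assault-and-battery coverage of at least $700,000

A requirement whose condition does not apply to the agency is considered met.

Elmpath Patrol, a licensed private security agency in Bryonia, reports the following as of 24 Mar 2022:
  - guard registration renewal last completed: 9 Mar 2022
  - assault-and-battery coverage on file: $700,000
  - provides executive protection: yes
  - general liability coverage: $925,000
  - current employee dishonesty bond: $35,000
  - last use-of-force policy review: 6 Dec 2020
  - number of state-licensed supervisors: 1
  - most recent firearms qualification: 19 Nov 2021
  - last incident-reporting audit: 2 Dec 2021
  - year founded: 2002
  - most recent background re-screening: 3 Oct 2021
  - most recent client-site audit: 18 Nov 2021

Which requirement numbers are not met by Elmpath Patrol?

1. client-site audit 126 days ago vs limit 120 → not met
2. background re-screening 172 days ago vs limit 120 → not met
3. guard registration renewal 15 days ago vs limit 30 → met
4. general liability coverage $925,000 ≥ $875,000 → met
5. incident-reporting audit 112 days ago vs limit 120 → met
6. state-licensed supervisors 1 < 2 → not met
7. condition 'provides executive protection' holds; use-of-force policy review 473 days ago vs limit 365 → not met
8. firearms qualification 125 days ago vs limit 120 → not met
9. employee dishonesty bond $35,000 ≥ $30,000 → met
10. assault-and-battery coverage $700,000 ≥ $700,000 → met
Not met: 1, 2, 6, 7, 8

1, 2, 6, 7, 8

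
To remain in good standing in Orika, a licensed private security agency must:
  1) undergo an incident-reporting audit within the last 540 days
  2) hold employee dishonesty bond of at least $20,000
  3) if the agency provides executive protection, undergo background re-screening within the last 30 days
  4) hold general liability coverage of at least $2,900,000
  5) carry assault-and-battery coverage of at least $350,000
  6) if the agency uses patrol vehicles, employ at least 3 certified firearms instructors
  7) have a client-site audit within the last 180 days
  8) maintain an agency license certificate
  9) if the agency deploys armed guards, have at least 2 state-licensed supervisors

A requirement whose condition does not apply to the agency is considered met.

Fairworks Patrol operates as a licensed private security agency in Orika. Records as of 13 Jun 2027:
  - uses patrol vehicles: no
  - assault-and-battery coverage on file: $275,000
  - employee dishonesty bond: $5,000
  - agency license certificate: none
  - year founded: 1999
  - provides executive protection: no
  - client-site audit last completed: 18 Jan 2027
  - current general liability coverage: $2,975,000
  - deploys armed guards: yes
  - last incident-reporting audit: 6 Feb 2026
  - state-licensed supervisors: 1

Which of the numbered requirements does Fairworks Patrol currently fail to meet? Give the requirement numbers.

2, 5, 8, 9

1. incident-reporting audit 492 days ago vs limit 540 → met
2. employee dishonesty bond $5,000 < $20,000 → not met
3. condition 'provides executive protection' does not hold → requirement n/a → met
4. general liability coverage $2,975,000 ≥ $2,900,000 → met
5. assault-and-battery coverage $275,000 < $350,000 → not met
6. condition 'uses patrol vehicles' does not hold → requirement n/a → met
7. client-site audit 146 days ago vs limit 180 → met
8. agency license certificate absent → not met
9. condition 'deploys armed guards' holds; state-licensed supervisors 1 < 2 → not met
Not met: 2, 5, 8, 9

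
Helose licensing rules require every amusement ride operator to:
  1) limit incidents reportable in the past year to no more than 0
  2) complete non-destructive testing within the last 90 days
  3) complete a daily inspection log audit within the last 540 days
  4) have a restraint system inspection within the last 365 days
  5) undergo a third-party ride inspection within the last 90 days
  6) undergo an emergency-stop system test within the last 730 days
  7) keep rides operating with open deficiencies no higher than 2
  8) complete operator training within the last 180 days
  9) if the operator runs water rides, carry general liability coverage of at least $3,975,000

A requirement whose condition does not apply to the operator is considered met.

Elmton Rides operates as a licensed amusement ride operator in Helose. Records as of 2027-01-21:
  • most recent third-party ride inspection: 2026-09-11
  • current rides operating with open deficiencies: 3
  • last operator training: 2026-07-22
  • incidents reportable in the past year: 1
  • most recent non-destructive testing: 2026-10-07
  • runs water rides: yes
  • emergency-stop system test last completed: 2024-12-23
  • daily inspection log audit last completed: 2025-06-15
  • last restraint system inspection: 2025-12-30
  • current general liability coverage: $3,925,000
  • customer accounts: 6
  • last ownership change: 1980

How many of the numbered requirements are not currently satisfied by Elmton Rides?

9

1. incidents reportable in the past year 1 > 0 → not met
2. non-destructive testing 106 days ago vs limit 90 → not met
3. daily inspection log audit 585 days ago vs limit 540 → not met
4. restraint system inspection 387 days ago vs limit 365 → not met
5. third-party ride inspection 132 days ago vs limit 90 → not met
6. emergency-stop system test 759 days ago vs limit 730 → not met
7. rides operating with open deficiencies 3 > 2 → not met
8. operator training 183 days ago vs limit 180 → not met
9. condition 'runs water rides' holds; general liability coverage $3,925,000 < $3,975,000 → not met
Not met: 9 of 9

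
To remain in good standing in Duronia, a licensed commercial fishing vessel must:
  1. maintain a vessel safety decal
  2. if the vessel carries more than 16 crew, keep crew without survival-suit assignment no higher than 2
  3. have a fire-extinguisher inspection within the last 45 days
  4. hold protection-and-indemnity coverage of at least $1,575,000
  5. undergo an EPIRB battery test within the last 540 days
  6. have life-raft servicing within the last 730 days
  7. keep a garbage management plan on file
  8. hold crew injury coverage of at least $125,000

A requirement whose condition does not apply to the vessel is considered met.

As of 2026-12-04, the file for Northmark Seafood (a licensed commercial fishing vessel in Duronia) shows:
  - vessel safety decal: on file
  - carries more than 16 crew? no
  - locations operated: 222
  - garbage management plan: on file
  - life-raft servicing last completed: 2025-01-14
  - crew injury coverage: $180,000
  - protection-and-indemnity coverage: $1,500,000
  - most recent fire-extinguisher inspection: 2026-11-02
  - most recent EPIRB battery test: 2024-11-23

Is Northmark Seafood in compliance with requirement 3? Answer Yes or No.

Yes

3. fire-extinguisher inspection 32 days ago vs limit 45 → met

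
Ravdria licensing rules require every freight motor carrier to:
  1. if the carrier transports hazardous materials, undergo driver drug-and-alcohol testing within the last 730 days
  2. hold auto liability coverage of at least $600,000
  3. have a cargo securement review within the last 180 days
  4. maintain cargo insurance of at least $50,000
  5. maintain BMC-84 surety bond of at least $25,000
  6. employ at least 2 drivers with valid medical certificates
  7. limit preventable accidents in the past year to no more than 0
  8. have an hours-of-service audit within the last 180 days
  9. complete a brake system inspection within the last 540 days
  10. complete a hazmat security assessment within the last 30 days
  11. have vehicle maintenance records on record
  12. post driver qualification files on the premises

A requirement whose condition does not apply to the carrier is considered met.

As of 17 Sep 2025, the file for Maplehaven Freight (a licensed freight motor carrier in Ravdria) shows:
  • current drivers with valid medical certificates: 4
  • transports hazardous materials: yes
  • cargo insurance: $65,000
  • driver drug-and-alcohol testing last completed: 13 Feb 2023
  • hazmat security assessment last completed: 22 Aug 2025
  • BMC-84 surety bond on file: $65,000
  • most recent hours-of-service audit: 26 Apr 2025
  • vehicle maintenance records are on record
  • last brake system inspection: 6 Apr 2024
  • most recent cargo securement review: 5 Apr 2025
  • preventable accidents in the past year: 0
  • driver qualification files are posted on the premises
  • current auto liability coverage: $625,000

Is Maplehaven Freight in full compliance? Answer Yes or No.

1. condition 'transports hazardous materials' holds; driver drug-and-alcohol testing 947 days ago vs limit 730 → not met
2. auto liability coverage $625,000 ≥ $600,000 → met
3. cargo securement review 165 days ago vs limit 180 → met
4. cargo insurance $65,000 ≥ $50,000 → met
5. BMC-84 surety bond $65,000 ≥ $25,000 → met
6. drivers with valid medical certificates 4 ≥ 2 → met
7. preventable accidents in the past year 0 ≤ 0 → met
8. hours-of-service audit 144 days ago vs limit 180 → met
9. brake system inspection 529 days ago vs limit 540 → met
10. hazmat security assessment 26 days ago vs limit 30 → met
11. vehicle maintenance records present → met
12. driver qualification files present → met
Not met: 1

No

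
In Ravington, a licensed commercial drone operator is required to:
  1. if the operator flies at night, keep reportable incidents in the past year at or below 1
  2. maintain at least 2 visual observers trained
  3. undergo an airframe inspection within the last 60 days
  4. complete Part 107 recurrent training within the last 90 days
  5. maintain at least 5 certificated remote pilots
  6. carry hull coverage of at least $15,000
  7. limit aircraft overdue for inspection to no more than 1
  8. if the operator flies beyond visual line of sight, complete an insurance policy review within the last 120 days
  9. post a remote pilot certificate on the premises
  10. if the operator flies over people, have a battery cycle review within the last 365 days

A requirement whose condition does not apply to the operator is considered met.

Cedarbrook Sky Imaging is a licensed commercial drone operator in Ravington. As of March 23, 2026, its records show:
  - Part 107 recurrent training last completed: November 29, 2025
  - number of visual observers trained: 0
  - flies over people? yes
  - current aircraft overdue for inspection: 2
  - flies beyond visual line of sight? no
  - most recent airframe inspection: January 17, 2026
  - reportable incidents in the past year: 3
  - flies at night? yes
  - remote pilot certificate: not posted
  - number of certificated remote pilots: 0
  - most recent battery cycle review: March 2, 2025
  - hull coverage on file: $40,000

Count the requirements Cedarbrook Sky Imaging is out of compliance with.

8

1. condition 'flies at night' holds; reportable incidents in the past year 3 > 1 → not met
2. visual observers trained 0 < 2 → not met
3. airframe inspection 65 days ago vs limit 60 → not met
4. Part 107 recurrent training 114 days ago vs limit 90 → not met
5. certificated remote pilots 0 < 5 → not met
6. hull coverage $40,000 ≥ $15,000 → met
7. aircraft overdue for inspection 2 > 1 → not met
8. condition 'flies beyond visual line of sight' does not hold → requirement n/a → met
9. remote pilot certificate absent → not met
10. condition 'flies over people' holds; battery cycle review 386 days ago vs limit 365 → not met
Not met: 8 of 10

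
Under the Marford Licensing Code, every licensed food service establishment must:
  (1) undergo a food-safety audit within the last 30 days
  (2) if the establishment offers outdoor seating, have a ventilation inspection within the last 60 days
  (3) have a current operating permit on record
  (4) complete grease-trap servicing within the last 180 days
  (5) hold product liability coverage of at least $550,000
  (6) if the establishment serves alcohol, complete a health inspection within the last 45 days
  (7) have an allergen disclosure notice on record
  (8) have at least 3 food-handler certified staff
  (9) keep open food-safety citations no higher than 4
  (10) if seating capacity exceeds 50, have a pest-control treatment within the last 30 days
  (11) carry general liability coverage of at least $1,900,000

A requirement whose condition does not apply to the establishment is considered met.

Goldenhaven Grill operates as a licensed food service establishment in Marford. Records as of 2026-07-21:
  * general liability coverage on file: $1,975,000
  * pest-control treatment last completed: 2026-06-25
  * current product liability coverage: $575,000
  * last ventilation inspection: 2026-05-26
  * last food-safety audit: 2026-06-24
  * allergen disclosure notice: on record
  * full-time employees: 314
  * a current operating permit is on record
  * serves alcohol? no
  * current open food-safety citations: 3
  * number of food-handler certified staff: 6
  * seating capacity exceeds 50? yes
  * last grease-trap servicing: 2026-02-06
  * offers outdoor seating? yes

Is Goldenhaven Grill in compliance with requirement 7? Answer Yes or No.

Yes

7. allergen disclosure notice present → met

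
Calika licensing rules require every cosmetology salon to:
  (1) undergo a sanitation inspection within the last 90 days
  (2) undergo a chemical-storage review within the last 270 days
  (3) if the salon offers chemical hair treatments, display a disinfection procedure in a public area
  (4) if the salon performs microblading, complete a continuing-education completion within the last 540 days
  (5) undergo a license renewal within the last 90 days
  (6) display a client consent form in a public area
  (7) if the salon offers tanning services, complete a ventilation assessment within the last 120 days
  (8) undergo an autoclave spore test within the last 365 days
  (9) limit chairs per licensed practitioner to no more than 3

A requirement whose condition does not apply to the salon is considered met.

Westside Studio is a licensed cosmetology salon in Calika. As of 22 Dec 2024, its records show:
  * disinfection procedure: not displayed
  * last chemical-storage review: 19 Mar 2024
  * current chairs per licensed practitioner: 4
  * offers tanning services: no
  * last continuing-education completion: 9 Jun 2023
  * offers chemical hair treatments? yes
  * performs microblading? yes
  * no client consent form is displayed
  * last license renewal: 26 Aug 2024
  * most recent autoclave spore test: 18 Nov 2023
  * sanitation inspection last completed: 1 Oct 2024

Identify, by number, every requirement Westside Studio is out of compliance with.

2, 3, 4, 5, 6, 8, 9

1. sanitation inspection 82 days ago vs limit 90 → met
2. chemical-storage review 278 days ago vs limit 270 → not met
3. condition 'offers chemical hair treatments' holds; disinfection procedure absent → not met
4. condition 'performs microblading' holds; continuing-education completion 562 days ago vs limit 540 → not met
5. license renewal 118 days ago vs limit 90 → not met
6. client consent form absent → not met
7. condition 'offers tanning services' does not hold → requirement n/a → met
8. autoclave spore test 400 days ago vs limit 365 → not met
9. chairs per licensed practitioner 4 > 3 → not met
Not met: 2, 3, 4, 5, 6, 8, 9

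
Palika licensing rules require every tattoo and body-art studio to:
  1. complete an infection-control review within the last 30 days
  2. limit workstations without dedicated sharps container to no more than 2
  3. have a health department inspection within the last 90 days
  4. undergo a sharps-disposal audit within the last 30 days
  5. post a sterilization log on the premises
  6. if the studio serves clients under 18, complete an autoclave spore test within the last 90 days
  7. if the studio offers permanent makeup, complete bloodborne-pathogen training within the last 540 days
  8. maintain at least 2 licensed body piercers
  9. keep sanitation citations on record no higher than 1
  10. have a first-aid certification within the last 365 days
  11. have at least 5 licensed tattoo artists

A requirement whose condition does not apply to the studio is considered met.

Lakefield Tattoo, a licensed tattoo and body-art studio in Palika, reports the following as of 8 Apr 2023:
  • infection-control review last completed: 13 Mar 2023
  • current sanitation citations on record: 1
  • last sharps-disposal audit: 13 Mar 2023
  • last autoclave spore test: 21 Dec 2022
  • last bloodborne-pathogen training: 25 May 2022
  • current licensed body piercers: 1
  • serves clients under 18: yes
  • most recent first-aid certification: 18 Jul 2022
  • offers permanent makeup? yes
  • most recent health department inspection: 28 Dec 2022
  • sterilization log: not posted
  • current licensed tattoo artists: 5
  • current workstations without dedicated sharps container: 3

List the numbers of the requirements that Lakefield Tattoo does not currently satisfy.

2, 3, 5, 6, 8

1. infection-control review 26 days ago vs limit 30 → met
2. workstations without dedicated sharps container 3 > 2 → not met
3. health department inspection 101 days ago vs limit 90 → not met
4. sharps-disposal audit 26 days ago vs limit 30 → met
5. sterilization log absent → not met
6. condition 'serves clients under 18' holds; autoclave spore test 108 days ago vs limit 90 → not met
7. condition 'offers permanent makeup' holds; bloodborne-pathogen training 318 days ago vs limit 540 → met
8. licensed body piercers 1 < 2 → not met
9. sanitation citations on record 1 ≤ 1 → met
10. first-aid certification 264 days ago vs limit 365 → met
11. licensed tattoo artists 5 ≥ 5 → met
Not met: 2, 3, 5, 6, 8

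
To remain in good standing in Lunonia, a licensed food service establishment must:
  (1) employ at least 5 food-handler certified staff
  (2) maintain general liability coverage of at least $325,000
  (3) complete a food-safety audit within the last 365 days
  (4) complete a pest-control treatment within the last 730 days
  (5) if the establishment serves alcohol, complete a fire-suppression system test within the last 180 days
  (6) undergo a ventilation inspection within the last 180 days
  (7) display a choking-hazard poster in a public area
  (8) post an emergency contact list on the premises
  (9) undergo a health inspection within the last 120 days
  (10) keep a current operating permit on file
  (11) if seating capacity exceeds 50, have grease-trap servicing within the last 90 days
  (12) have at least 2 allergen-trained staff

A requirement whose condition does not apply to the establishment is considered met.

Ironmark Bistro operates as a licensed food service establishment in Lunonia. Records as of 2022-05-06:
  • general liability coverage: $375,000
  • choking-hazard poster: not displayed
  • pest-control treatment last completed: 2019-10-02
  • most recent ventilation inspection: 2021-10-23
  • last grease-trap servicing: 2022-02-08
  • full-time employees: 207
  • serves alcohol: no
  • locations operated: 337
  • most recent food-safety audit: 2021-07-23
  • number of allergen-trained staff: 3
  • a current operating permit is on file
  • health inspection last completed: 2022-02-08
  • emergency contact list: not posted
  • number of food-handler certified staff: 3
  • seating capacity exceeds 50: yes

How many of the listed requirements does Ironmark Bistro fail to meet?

5

1. food-handler certified staff 3 < 5 → not met
2. general liability coverage $375,000 ≥ $325,000 → met
3. food-safety audit 287 days ago vs limit 365 → met
4. pest-control treatment 947 days ago vs limit 730 → not met
5. condition 'serves alcohol' does not hold → requirement n/a → met
6. ventilation inspection 195 days ago vs limit 180 → not met
7. choking-hazard poster absent → not met
8. emergency contact list absent → not met
9. health inspection 87 days ago vs limit 120 → met
10. current operating permit present → met
11. condition 'seating capacity exceeds 50' holds; grease-trap servicing 87 days ago vs limit 90 → met
12. allergen-trained staff 3 ≥ 2 → met
Not met: 5 of 12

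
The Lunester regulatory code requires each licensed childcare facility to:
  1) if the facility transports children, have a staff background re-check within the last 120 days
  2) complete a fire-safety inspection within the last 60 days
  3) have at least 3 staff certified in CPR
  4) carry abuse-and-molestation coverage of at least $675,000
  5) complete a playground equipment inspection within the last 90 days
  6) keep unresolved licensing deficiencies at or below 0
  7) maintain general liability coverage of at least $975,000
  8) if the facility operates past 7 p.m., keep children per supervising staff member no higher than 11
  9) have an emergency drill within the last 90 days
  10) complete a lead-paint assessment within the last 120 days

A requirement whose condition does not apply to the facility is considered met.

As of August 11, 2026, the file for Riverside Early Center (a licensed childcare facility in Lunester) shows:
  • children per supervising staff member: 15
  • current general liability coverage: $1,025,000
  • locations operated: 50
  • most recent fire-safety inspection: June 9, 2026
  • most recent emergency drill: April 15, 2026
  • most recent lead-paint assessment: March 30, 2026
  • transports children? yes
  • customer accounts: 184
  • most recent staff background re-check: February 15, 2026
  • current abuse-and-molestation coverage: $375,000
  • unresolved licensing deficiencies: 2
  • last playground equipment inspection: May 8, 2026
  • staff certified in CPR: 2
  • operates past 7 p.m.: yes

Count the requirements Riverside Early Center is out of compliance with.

9

1. condition 'transports children' holds; staff background re-check 177 days ago vs limit 120 → not met
2. fire-safety inspection 63 days ago vs limit 60 → not met
3. staff certified in CPR 2 < 3 → not met
4. abuse-and-molestation coverage $375,000 < $675,000 → not met
5. playground equipment inspection 95 days ago vs limit 90 → not met
6. unresolved licensing deficiencies 2 > 0 → not met
7. general liability coverage $1,025,000 ≥ $975,000 → met
8. condition 'operates past 7 p.m.' holds; children per supervising staff member 15 > 11 → not met
9. emergency drill 118 days ago vs limit 90 → not met
10. lead-paint assessment 134 days ago vs limit 120 → not met
Not met: 9 of 10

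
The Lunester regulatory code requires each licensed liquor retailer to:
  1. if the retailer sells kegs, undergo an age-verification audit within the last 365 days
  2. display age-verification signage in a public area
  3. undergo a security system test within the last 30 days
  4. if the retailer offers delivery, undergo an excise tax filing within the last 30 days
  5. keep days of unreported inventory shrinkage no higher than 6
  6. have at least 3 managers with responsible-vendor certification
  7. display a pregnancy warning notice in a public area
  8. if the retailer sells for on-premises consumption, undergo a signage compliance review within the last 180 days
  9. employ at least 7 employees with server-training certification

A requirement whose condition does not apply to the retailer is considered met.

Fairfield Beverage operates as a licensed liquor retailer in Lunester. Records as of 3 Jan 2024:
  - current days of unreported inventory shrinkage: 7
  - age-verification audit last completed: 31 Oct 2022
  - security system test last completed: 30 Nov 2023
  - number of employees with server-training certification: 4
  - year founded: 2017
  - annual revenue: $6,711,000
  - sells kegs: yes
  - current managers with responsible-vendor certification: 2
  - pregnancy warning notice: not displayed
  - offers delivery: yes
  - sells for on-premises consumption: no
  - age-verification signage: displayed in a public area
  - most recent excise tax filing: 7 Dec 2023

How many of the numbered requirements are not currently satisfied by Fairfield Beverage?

6

1. condition 'sells kegs' holds; age-verification audit 429 days ago vs limit 365 → not met
2. age-verification signage present → met
3. security system test 34 days ago vs limit 30 → not met
4. condition 'offers delivery' holds; excise tax filing 27 days ago vs limit 30 → met
5. days of unreported inventory shrinkage 7 > 6 → not met
6. managers with responsible-vendor certification 2 < 3 → not met
7. pregnancy warning notice absent → not met
8. condition 'sells for on-premises consumption' does not hold → requirement n/a → met
9. employees with server-training certification 4 < 7 → not met
Not met: 6 of 9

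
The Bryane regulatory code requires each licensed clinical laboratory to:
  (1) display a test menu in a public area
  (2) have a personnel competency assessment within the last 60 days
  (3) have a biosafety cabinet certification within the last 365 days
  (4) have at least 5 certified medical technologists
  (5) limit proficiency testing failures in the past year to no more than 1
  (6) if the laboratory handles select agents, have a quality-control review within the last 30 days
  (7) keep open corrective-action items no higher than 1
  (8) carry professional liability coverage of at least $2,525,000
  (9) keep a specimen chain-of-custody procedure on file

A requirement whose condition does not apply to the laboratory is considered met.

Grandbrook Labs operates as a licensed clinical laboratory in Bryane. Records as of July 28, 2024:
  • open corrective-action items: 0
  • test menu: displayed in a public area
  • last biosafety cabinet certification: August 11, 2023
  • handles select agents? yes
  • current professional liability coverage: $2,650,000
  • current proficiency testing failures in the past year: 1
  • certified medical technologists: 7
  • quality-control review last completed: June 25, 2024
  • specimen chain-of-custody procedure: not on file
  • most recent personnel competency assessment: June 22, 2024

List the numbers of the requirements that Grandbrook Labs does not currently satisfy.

1. test menu present → met
2. personnel competency assessment 36 days ago vs limit 60 → met
3. biosafety cabinet certification 352 days ago vs limit 365 → met
4. certified medical technologists 7 ≥ 5 → met
5. proficiency testing failures in the past year 1 ≤ 1 → met
6. condition 'handles select agents' holds; quality-control review 33 days ago vs limit 30 → not met
7. open corrective-action items 0 ≤ 1 → met
8. professional liability coverage $2,650,000 ≥ $2,525,000 → met
9. specimen chain-of-custody procedure absent → not met
Not met: 6, 9

6, 9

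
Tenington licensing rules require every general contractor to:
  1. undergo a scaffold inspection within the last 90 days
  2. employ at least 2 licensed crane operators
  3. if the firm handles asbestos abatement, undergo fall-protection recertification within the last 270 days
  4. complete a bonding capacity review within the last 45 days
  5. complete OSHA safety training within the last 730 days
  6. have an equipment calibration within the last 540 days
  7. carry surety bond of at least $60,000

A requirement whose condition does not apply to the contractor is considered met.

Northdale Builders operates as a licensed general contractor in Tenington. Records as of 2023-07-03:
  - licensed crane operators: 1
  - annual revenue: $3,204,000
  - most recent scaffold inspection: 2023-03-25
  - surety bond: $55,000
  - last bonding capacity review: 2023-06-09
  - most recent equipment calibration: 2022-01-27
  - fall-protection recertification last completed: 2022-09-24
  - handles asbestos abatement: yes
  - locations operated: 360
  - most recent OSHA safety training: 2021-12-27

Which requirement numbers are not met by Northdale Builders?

1, 2, 3, 7

1. scaffold inspection 100 days ago vs limit 90 → not met
2. licensed crane operators 1 < 2 → not met
3. condition 'handles asbestos abatement' holds; fall-protection recertification 282 days ago vs limit 270 → not met
4. bonding capacity review 24 days ago vs limit 45 → met
5. OSHA safety training 553 days ago vs limit 730 → met
6. equipment calibration 522 days ago vs limit 540 → met
7. surety bond $55,000 < $60,000 → not met
Not met: 1, 2, 3, 7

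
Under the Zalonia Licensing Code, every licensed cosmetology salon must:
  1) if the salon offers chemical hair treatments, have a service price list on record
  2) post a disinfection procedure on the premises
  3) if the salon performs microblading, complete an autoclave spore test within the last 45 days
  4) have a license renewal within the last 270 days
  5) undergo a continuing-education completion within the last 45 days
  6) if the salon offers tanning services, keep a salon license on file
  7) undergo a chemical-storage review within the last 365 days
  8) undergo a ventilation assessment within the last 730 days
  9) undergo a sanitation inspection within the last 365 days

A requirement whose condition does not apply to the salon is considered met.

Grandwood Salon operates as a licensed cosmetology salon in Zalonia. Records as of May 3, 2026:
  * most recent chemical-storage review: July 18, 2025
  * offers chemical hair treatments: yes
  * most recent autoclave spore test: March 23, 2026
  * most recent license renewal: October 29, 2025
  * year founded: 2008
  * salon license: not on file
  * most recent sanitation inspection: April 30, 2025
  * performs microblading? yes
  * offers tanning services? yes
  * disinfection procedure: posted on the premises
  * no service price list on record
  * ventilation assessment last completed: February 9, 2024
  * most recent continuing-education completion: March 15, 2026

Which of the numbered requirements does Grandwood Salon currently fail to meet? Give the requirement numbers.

1. condition 'offers chemical hair treatments' holds; service price list absent → not met
2. disinfection procedure present → met
3. condition 'performs microblading' holds; autoclave spore test 41 days ago vs limit 45 → met
4. license renewal 186 days ago vs limit 270 → met
5. continuing-education completion 49 days ago vs limit 45 → not met
6. condition 'offers tanning services' holds; salon license absent → not met
7. chemical-storage review 289 days ago vs limit 365 → met
8. ventilation assessment 814 days ago vs limit 730 → not met
9. sanitation inspection 368 days ago vs limit 365 → not met
Not met: 1, 5, 6, 8, 9

1, 5, 6, 8, 9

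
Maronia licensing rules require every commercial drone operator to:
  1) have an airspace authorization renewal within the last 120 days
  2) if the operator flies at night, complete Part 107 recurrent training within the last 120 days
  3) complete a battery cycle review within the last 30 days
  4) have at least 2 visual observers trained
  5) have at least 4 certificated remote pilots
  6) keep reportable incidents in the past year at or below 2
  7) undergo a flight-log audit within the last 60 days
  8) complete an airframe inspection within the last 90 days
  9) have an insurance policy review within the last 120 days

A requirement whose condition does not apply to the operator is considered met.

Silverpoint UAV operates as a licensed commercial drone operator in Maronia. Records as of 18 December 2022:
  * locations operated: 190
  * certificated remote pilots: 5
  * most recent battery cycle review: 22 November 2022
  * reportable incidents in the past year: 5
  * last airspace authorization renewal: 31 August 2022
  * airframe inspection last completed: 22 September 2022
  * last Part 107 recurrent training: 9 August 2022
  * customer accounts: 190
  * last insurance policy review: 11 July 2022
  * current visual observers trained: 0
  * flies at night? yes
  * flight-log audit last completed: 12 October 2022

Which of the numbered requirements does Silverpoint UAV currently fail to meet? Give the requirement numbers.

1. airspace authorization renewal 109 days ago vs limit 120 → met
2. condition 'flies at night' holds; Part 107 recurrent training 131 days ago vs limit 120 → not met
3. battery cycle review 26 days ago vs limit 30 → met
4. visual observers trained 0 < 2 → not met
5. certificated remote pilots 5 ≥ 4 → met
6. reportable incidents in the past year 5 > 2 → not met
7. flight-log audit 67 days ago vs limit 60 → not met
8. airframe inspection 87 days ago vs limit 90 → met
9. insurance policy review 160 days ago vs limit 120 → not met
Not met: 2, 4, 6, 7, 9

2, 4, 6, 7, 9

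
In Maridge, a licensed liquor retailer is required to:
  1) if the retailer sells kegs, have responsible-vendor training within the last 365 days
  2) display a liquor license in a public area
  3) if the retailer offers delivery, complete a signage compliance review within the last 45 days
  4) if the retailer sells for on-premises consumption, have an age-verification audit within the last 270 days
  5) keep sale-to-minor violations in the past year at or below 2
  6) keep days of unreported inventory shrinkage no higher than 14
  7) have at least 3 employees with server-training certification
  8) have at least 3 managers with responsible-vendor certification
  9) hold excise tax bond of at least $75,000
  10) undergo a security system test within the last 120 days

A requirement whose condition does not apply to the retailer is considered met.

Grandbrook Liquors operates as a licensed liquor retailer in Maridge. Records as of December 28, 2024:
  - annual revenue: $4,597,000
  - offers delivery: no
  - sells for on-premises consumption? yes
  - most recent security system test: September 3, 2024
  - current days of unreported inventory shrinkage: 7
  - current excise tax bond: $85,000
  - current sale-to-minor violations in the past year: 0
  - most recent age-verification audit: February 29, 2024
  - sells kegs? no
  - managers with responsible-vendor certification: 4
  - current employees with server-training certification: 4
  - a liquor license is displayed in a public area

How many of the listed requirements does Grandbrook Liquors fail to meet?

1

1. condition 'sells kegs' does not hold → requirement n/a → met
2. liquor license present → met
3. condition 'offers delivery' does not hold → requirement n/a → met
4. condition 'sells for on-premises consumption' holds; age-verification audit 303 days ago vs limit 270 → not met
5. sale-to-minor violations in the past year 0 ≤ 2 → met
6. days of unreported inventory shrinkage 7 ≤ 14 → met
7. employees with server-training certification 4 ≥ 3 → met
8. managers with responsible-vendor certification 4 ≥ 3 → met
9. excise tax bond $85,000 ≥ $75,000 → met
10. security system test 116 days ago vs limit 120 → met
Not met: 1 of 10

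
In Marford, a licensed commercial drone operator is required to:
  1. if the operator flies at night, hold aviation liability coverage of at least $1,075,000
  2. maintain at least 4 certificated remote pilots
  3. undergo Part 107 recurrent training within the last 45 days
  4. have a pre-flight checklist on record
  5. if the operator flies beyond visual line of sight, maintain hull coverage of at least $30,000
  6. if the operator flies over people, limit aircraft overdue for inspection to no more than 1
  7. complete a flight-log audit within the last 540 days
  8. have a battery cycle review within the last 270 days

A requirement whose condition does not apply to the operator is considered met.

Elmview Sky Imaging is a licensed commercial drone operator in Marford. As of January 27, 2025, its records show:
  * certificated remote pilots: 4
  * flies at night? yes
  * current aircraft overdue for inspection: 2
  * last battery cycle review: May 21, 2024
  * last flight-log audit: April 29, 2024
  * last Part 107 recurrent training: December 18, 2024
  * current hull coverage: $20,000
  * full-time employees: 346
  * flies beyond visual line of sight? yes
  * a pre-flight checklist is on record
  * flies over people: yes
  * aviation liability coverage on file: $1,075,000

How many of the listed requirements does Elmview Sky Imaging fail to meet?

2

1. condition 'flies at night' holds; aviation liability coverage $1,075,000 ≥ $1,075,000 → met
2. certificated remote pilots 4 ≥ 4 → met
3. Part 107 recurrent training 40 days ago vs limit 45 → met
4. pre-flight checklist present → met
5. condition 'flies beyond visual line of sight' holds; hull coverage $20,000 < $30,000 → not met
6. condition 'flies over people' holds; aircraft overdue for inspection 2 > 1 → not met
7. flight-log audit 273 days ago vs limit 540 → met
8. battery cycle review 251 days ago vs limit 270 → met
Not met: 2 of 8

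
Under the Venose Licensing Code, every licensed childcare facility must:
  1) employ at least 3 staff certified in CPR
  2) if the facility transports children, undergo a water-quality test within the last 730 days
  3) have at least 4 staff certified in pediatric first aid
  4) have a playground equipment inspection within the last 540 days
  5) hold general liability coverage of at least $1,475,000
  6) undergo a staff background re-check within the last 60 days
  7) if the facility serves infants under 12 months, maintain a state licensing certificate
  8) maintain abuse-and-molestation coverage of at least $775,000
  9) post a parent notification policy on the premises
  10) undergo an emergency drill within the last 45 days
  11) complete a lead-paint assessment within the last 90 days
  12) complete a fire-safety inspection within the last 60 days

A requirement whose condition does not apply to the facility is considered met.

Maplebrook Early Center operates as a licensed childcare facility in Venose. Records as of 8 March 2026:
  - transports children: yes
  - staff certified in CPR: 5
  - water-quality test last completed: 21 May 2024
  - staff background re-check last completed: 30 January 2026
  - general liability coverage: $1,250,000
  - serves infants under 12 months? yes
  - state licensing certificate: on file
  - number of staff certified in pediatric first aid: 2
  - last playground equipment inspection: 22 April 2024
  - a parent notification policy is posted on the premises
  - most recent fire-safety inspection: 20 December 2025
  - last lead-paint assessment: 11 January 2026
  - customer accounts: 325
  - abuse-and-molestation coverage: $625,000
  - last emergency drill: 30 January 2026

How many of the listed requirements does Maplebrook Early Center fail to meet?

5

1. staff certified in CPR 5 ≥ 3 → met
2. condition 'transports children' holds; water-quality test 656 days ago vs limit 730 → met
3. staff certified in pediatric first aid 2 < 4 → not met
4. playground equipment inspection 685 days ago vs limit 540 → not met
5. general liability coverage $1,250,000 < $1,475,000 → not met
6. staff background re-check 37 days ago vs limit 60 → met
7. condition 'serves infants under 12 months' holds; state licensing certificate present → met
8. abuse-and-molestation coverage $625,000 < $775,000 → not met
9. parent notification policy present → met
10. emergency drill 37 days ago vs limit 45 → met
11. lead-paint assessment 56 days ago vs limit 90 → met
12. fire-safety inspection 78 days ago vs limit 60 → not met
Not met: 5 of 12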